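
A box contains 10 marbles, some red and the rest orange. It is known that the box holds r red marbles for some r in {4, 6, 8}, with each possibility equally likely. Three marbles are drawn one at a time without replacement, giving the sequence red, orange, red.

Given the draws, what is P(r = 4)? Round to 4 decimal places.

Compute the likelihood of the observed sequence for each case: P(data | r = 4) = (4/10)(6/9)(3/8) = 1/10; P(data | r = 6) = (6/10)(4/9)(5/8) = 1/6; P(data | r = 8) = (8/10)(2/9)(7/8) = 7/45.
The prior-weighted likelihoods are 1/3 · 1/10 = 1/30, 1/3 · 1/6 = 1/18, 1/3 · 7/45 = 7/135; these sum to 19/135.
So P(r = 4 | data) = (1/30) / (19/135) = 9/38.

0.2368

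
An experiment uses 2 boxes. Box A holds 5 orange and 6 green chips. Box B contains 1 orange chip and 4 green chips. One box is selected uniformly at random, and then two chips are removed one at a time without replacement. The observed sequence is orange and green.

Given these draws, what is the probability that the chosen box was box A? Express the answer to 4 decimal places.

0.5769

Under each hypothesis, the probability of the observed sequence is: P(data | box A) = (5/11)(6/10) = 3/11; P(data | box B) = (1/5)(4/4) = 1/5.
Weighting by the prior gives 1/2 · 3/11 = 3/22, 1/2 · 1/5 = 1/10; with total 13/55.
By Bayes' rule, P(box A | data) = (3/22) / (13/55) = 15/26.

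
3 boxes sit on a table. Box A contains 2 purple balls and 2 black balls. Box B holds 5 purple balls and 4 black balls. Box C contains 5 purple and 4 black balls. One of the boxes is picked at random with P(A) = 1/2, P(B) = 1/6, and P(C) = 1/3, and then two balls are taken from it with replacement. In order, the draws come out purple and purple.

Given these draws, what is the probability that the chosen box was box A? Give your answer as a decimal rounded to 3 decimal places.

For each hypothesis, P(data | H) works out to: P(data | box A) = (2/4)(2/4) = 1/4; P(data | box B) = (5/9)(5/9) = 25/81; P(data | box C) = (5/9)(5/9) = 25/81.
The prior-weighted likelihoods are 1/2 · 1/4 = 1/8, 1/6 · 25/81 = 25/486, 1/3 · 25/81 = 25/243; summing to 181/648.
By Bayes' rule, P(box A | data) = (1/8) / (181/648) = 81/181.

0.448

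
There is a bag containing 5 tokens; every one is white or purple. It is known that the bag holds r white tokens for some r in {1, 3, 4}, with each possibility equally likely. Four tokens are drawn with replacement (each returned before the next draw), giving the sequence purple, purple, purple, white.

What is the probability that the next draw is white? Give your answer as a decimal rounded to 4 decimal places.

Compute the likelihood of the observed sequence for each case: P(data | r = 1) = (4/5)(4/5)(4/5)(1/5) = 0.1024; P(data | r = 3) = (2/5)(2/5)(2/5)(3/5) = 0.0384; P(data | r = 4) = (1/5)(1/5)(1/5)(4/5) = 0.0064.
The prior-weighted likelihoods are 1/3 · 0.1024 = 0.034133, 1/3 · 0.0384 = 0.0128, 1/3 · 0.0064 = 0.0021333; these sum to 0.049067.
The posterior is then P(r = 1 | data) = 0.69565, P(r = 3 | data) = 0.26087, P(r = 4 | data) = 0.043478.
Averaging over the posterior, P(white next | data) = (1/5)(0.69565) + (3/5)(0.26087) + (4/5)(0.043478) = 0.33043.

0.3304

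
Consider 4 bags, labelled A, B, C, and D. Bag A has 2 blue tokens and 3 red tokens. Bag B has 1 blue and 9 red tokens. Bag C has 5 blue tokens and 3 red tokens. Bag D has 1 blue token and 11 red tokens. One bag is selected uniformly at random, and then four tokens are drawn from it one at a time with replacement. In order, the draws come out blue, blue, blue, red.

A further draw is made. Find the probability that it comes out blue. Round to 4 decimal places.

0.5535

For each hypothesis, P(data | H) works out to: P(data | bag A) = (2/5)(2/5)(2/5)(3/5) = 0.0384; P(data | bag B) = (1/10)(1/10)(1/10)(9/10) = 0.0009; P(data | bag C) = (5/8)(5/8)(5/8)(3/8) = 0.091553; P(data | bag D) = (1/12)(1/12)(1/12)(11/12) = 0.00053048.
Multiplying each by its prior: 1/4 · 0.0384 = 0.0096, 1/4 · 0.0009 = 0.000225, 1/4 · 0.091553 = 0.022888, 1/4 · 0.00053048 = 0.00013262; summing to 0.032846.
Dividing through by the total gives posterior P(bag A | data) = 0.29227, P(bag B | data) = 0.0068502, P(bag C | data) = 0.69684, P(bag D | data) = 0.0040376.
The predictive probability is P(blue next | data) = (2/5)(0.29227) + (1/10)(0.0068502) + (5/8)(0.69684) + (1/12)(0.0040376) = 0.55345.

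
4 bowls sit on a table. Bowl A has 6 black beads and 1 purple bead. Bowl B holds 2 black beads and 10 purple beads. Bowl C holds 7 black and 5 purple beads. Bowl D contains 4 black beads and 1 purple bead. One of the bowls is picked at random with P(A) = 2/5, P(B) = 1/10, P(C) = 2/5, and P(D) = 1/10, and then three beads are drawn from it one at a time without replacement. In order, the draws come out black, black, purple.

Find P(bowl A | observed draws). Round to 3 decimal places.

The likelihood of the observed sequence under each hypothesis: P(data | bowl A) = (6/7)(5/6)(1/5) = 0.14286; P(data | bowl B) = (2/12)(1/11)(10/10) = 0.015152; P(data | bowl C) = (7/12)(6/11)(5/10) = 0.15909; P(data | bowl D) = (4/5)(3/4)(1/3) = 0.2.
Weighting by the prior gives 2/5 · 0.14286 = 0.057143, 1/10 · 0.015152 = 0.0015152, 2/5 · 0.15909 = 0.063636, 1/10 · 0.2 = 0.02; with total 0.14229.
Hence P(bowl A | data) = (0.057143) / (0.14229) = 0.40158.

0.402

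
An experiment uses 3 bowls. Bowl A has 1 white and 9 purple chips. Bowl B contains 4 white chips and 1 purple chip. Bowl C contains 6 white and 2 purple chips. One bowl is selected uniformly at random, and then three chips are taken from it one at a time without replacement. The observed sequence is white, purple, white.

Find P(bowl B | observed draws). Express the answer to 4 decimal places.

Under each hypothesis, the probability of the observed sequence is: P(data | bowl A) = (1/10)(9/9)(0/8) = 0; P(data | bowl B) = (4/5)(1/4)(3/3) = 1/5; P(data | bowl C) = (6/8)(2/7)(5/6) = 5/28.
Multiplying each by its prior: 1/3 · 0 = 0, 1/3 · 1/5 = 1/15, 1/3 · 5/28 = 5/84; these sum to 53/420.
So P(bowl B | data) = (1/15) / (53/420) = 28/53.

0.5283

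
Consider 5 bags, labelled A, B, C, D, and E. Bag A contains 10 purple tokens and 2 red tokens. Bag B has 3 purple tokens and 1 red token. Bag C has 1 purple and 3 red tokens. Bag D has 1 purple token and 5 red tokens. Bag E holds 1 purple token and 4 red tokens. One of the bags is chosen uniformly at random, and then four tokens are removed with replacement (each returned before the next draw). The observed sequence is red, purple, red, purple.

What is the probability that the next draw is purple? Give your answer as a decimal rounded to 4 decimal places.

0.4429

Under each hypothesis, the probability of the observed sequence is: P(data | bag A) = (2/12)(10/12)(2/12)(10/12) = 0.01929; P(data | bag B) = (1/4)(3/4)(1/4)(3/4) = 0.035156; P(data | bag C) = (3/4)(1/4)(3/4)(1/4) = 0.035156; P(data | bag D) = (5/6)(1/6)(5/6)(1/6) = 0.01929; P(data | bag E) = (4/5)(1/5)(4/5)(1/5) = 0.0256.
Multiplying each by its prior: 1/5 · 0.01929 = 0.003858, 1/5 · 0.035156 = 0.0070313, 1/5 · 0.035156 = 0.0070313, 1/5 · 0.01929 = 0.003858, 1/5 · 0.0256 = 0.00512; these sum to 0.026899.
Normalising, the posterior is P(bag A | data) = 0.14343, P(bag B | data) = 0.2614, P(bag C | data) = 0.2614, P(bag D | data) = 0.14343, P(bag E | data) = 0.19034.
So P(purple next | data) = Σ P(purple next | H) P(H | data) = (5/6)(0.14343) + (3/4)(0.2614) + (1/4)(0.2614) + (1/6)(0.14343) + (1/5)(0.19034) = 0.4429.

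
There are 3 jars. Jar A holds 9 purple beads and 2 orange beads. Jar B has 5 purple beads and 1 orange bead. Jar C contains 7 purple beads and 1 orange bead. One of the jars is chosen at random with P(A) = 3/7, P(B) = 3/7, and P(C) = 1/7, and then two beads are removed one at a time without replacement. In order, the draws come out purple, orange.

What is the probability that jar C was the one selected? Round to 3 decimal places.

Compute the likelihood of the observed sequence for each case: P(data | jar A) = (9/11)(2/10) = 0.16364; P(data | jar B) = (5/6)(1/5) = 0.16667; P(data | jar C) = (7/8)(1/7) = 0.125.
Weighting by the prior gives 3/7 · 0.16364 = 0.07013, 3/7 · 0.16667 = 0.071429, 1/7 · 0.125 = 0.017857; these sum to 0.15942.
By Bayes' rule, P(jar C | data) = (0.017857) / (0.15942) = 0.11202.

0.112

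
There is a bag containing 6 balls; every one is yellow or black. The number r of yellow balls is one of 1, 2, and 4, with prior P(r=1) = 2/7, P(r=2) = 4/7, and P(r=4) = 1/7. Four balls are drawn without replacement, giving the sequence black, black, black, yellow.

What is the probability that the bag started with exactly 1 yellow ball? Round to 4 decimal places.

0.3846

The likelihood of the observed sequence under each hypothesis: P(data | r = 1) = (5/6)(4/5)(3/4)(1/3) = 1/6; P(data | r = 2) = (4/6)(3/5)(2/4)(2/3) = 2/15; P(data | r = 4) = (2/6)(1/5)(0/4) = 0.
Multiplying each by its prior: 2/7 · 1/6 = 1/21, 4/7 · 2/15 = 8/105, 1/7 · 0 = 0; these sum to 13/105.
By Bayes' rule, P(r = 1 | data) = (1/21) / (13/105) = 5/13.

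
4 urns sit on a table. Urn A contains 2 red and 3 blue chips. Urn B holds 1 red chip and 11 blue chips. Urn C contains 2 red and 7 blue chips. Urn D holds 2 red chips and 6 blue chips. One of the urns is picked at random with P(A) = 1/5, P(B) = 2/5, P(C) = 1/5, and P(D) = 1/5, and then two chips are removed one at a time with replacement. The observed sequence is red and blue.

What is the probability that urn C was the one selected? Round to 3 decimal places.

0.229

Compute the likelihood of the observed sequence for each case: P(data | urn A) = (2/5)(3/5) = 0.24; P(data | urn B) = (1/12)(11/12) = 0.076389; P(data | urn C) = (2/9)(7/9) = 0.17284; P(data | urn D) = (2/8)(6/8) = 0.1875.
The prior-weighted likelihoods are 1/5 · 0.24 = 0.048, 2/5 · 0.076389 = 0.030556, 1/5 · 0.17284 = 0.034568, 1/5 · 0.1875 = 0.0375; with total 0.15062.
So P(urn C | data) = (0.034568) / (0.15062) = 0.2295.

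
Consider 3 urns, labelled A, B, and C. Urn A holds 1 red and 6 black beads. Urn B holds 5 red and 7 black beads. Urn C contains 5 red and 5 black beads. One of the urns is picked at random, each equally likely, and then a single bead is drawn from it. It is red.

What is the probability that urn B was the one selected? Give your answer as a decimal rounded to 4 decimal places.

For each hypothesis, P(data | H) works out to: P(data | urn A) = (1/7) = 1/7; P(data | urn B) = (5/12) = 5/12; P(data | urn C) = (5/10) = 1/2.
Weighting by the prior gives 1/3 · 1/7 = 1/21, 1/3 · 5/12 = 5/36, 1/3 · 1/2 = 1/6; these sum to 89/252.
Therefore the posterior P(urn B | data) = (5/36) / (89/252) = 35/89.

0.3933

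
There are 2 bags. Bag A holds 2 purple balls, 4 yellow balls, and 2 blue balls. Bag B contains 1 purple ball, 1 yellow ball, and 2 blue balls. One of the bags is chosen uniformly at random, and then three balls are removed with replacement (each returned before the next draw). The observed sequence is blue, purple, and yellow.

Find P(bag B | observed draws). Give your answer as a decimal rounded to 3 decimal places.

0.500

Under each hypothesis, the probability of the observed sequence is: P(data | bag A) = (2/8)(2/8)(4/8) = 1/32; P(data | bag B) = (2/4)(1/4)(1/4) = 1/32.
Weighting by the prior gives 1/2 · 1/32 = 1/64, 1/2 · 1/32 = 1/64; summing to 1/32.
Therefore the posterior P(bag B | data) = (1/64) / (1/32) = 1/2.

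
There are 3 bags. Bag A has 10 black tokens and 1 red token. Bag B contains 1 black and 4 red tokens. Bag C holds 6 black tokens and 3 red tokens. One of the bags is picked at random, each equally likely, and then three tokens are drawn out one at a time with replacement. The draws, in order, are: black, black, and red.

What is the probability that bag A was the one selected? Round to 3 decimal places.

Compute the likelihood of the observed sequence for each case: P(data | bag A) = (10/11)(10/11)(1/11) = 0.075131; P(data | bag B) = (1/5)(1/5)(4/5) = 0.032; P(data | bag C) = (6/9)(6/9)(3/9) = 0.14815.
Multiplying each by its prior: 1/3 · 0.075131 = 0.025044, 1/3 · 0.032 = 0.010667, 1/3 · 0.14815 = 0.049383; with total 0.085093.
So P(bag A | data) = (0.025044) / (0.085093) = 0.29431.

0.294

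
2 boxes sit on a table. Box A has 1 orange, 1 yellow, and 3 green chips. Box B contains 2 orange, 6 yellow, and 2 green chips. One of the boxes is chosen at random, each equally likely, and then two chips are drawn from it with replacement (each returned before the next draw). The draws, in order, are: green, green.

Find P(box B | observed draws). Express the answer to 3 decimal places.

Under each hypothesis, the probability of the observed sequence is: P(data | box A) = (3/5)(3/5) = 9/25; P(data | box B) = (2/10)(2/10) = 1/25.
The prior-weighted likelihoods are 1/2 · 9/25 = 9/50, 1/2 · 1/25 = 1/50; with total 1/5.
Hence P(box B | data) = (1/50) / (1/5) = 1/10.

0.100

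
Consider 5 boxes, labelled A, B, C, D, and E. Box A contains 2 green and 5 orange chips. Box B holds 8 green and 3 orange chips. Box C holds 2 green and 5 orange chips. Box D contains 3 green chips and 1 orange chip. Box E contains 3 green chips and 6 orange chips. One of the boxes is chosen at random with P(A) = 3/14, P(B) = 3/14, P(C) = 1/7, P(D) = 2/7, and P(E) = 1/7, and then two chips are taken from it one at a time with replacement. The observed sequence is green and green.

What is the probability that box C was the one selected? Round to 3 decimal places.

0.037

The likelihood of the observed sequence under each hypothesis: P(data | box A) = (2/7)(2/7) = 0.081633; P(data | box B) = (8/11)(8/11) = 0.52893; P(data | box C) = (2/7)(2/7) = 0.081633; P(data | box D) = (3/4)(3/4) = 0.5625; P(data | box E) = (3/9)(3/9) = 0.11111.
Weighting by the prior gives 3/14 · 0.081633 = 0.017493, 3/14 · 0.52893 = 0.11334, 1/7 · 0.081633 = 0.011662, 2/7 · 0.5625 = 0.16071, 1/7 · 0.11111 = 0.015873; these sum to 0.31908.
So P(box C | data) = (0.011662) / (0.31908) = 0.036548.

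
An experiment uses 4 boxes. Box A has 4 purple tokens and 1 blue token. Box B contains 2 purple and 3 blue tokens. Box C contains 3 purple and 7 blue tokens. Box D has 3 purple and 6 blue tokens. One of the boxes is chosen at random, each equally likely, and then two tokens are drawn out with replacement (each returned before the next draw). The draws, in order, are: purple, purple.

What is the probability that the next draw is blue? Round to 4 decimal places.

0.3607

For each hypothesis, P(data | H) works out to: P(data | box A) = (4/5)(4/5) = 0.64; P(data | box B) = (2/5)(2/5) = 0.16; P(data | box C) = (3/10)(3/10) = 0.09; P(data | box D) = (3/9)(3/9) = 0.11111.
Multiplying each by its prior: 1/4 · 0.64 = 0.16, 1/4 · 0.16 = 0.04, 1/4 · 0.09 = 0.0225, 1/4 · 0.11111 = 0.027778; summing to 0.25028.
The posterior is then P(box A | data) = 0.63929, P(box B | data) = 0.15982, P(box C | data) = 0.0899, P(box D | data) = 0.11099.
Averaging over the posterior, P(blue next | data) = (1/5)(0.63929) + (3/5)(0.15982) + (7/10)(0.0899) + (2/3)(0.11099) = 0.36067.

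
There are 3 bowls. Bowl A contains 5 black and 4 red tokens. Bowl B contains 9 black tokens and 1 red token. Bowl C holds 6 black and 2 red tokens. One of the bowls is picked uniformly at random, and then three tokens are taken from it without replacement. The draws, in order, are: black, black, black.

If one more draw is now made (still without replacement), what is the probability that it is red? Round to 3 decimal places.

0.274

For each hypothesis, P(data | H) works out to: P(data | bowl A) = (5/9)(4/8)(3/7) = 5/42; P(data | bowl B) = (9/10)(8/9)(7/8) = 7/10; P(data | bowl C) = (6/8)(5/7)(4/6) = 5/14.
Multiplying each by its prior: 1/3 · 5/42 = 5/126, 1/3 · 7/10 = 7/30, 1/3 · 5/14 = 5/42; with total 247/630.
Dividing through by the total gives posterior P(bowl A | data) = 25/247, P(bowl B | data) = 147/247, P(bowl C | data) = 75/247.
The predictive probability is P(red next | data) = (2/3)(25/247) + (1/7)(147/247) + (2/5)(75/247) = 203/741.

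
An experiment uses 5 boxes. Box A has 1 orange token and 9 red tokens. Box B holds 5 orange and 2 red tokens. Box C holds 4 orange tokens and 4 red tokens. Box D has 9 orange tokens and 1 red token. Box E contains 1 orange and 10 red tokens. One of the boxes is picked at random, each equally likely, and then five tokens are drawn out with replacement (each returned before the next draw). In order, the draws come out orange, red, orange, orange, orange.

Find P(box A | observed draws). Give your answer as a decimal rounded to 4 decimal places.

Compute the likelihood of the observed sequence for each case: P(data | box A) = (1/10)(9/10)(1/10)(1/10)(1/10) = 9e-05; P(data | box B) = (5/7)(2/7)(5/7)(5/7)(5/7) = 0.074374; P(data | box C) = (4/8)(4/8)(4/8)(4/8)(4/8) = 0.03125; P(data | box D) = (9/10)(1/10)(9/10)(9/10)(9/10) = 0.06561; P(data | box E) = (1/11)(10/11)(1/11)(1/11)(1/11) = 6.2092e-05.
Multiplying each by its prior: 1/5 · 9e-05 = 1.8e-05, 1/5 · 0.074374 = 0.014875, 1/5 · 0.03125 = 0.00625, 1/5 · 0.06561 = 0.013122, 1/5 · 6.2092e-05 = 1.2418e-05; these sum to 0.034277.
So P(box A | data) = (1.8e-05) / (0.034277) = 0.00052513.

0.0005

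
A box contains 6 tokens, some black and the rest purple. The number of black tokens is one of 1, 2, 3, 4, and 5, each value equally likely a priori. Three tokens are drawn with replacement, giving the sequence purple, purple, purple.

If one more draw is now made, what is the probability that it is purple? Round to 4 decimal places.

For each hypothesis, P(data | H) works out to: P(data | r = 1) = (5/6)(5/6)(5/6) = 0.5787; P(data | r = 2) = (4/6)(4/6)(4/6) = 0.2963; P(data | r = 3) = (3/6)(3/6)(3/6) = 0.125; P(data | r = 4) = (2/6)(2/6)(2/6) = 0.037037; P(data | r = 5) = (1/6)(1/6)(1/6) = 0.0046296.
Multiplying each by its prior: 1/5 · 0.5787 = 0.11574, 1/5 · 0.2963 = 0.059259, 1/5 · 0.125 = 0.025, 1/5 · 0.037037 = 0.0074074, 1/5 · 0.0046296 = 0.00092593; with total 0.20833.
Dividing through by the total gives posterior P(r = 1 | data) = 0.55556, P(r = 2 | data) = 0.28444, P(r = 3 | data) = 0.12, P(r = 4 | data) = 0.035556, P(r = 5 | data) = 0.0044444.
So P(purple next | data) = Σ P(purple next | H) P(H | data) = (5/6)(0.55556) + (2/3)(0.28444) + (1/2)(0.12) + (1/3)(0.035556) + (1/6)(0.0044444) = 0.72519.

0.7252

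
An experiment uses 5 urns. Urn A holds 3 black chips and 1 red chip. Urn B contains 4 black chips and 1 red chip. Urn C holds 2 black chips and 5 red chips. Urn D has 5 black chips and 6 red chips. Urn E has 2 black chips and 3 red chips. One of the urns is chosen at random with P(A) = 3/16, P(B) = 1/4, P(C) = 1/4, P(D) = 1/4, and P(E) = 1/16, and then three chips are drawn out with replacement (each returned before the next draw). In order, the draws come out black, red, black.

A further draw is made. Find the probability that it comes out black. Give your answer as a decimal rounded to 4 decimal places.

For each hypothesis, P(data | H) works out to: P(data | urn A) = (3/4)(1/4)(3/4) = 0.14062; P(data | urn B) = (4/5)(1/5)(4/5) = 0.128; P(data | urn C) = (2/7)(5/7)(2/7) = 0.058309; P(data | urn D) = (5/11)(6/11)(5/11) = 0.1127; P(data | urn E) = (2/5)(3/5)(2/5) = 0.096.
The prior-weighted likelihoods are 3/16 · 0.14062 = 0.026367, 1/4 · 0.128 = 0.032, 1/4 · 0.058309 = 0.014577, 1/4 · 0.1127 = 0.028174, 1/16 · 0.096 = 0.006; summing to 0.10712.
The posterior is then P(urn A | data) = 0.24615, P(urn B | data) = 0.29873, P(urn C | data) = 0.13609, P(urn D | data) = 0.26302, P(urn E | data) = 0.056013.
So P(black next | data) = Σ P(black next | H) P(H | data) = (3/4)(0.24615) + (4/5)(0.29873) + (2/7)(0.13609) + (5/11)(0.26302) + (2/5)(0.056013) = 0.60444.

0.6044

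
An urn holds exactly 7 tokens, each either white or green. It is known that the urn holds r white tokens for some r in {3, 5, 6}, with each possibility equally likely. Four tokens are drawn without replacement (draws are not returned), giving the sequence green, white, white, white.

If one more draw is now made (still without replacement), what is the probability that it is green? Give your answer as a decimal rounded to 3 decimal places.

0.242

Compute the likelihood of the observed sequence for each case: P(data | r = 3) = (4/7)(3/6)(2/5)(1/4) = 1/35; P(data | r = 5) = (2/7)(5/6)(4/5)(3/4) = 1/7; P(data | r = 6) = (1/7)(6/6)(5/5)(4/4) = 1/7.
Multiplying each by its prior: 1/3 · 1/35 = 1/105, 1/3 · 1/7 = 1/21, 1/3 · 1/7 = 1/21; summing to 11/105.
Normalising, the posterior is P(r = 3 | data) = 1/11, P(r = 5 | data) = 5/11, P(r = 6 | data) = 5/11.
Averaging over the posterior, P(green next | data) = (1)(1/11) + (1/3)(5/11) + (0)(5/11) = 8/33.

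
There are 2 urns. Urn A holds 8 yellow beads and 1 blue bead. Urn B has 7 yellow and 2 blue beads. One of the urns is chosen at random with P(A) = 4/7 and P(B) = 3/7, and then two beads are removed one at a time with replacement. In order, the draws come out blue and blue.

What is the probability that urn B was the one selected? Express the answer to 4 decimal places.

0.7500

The likelihood of the observed sequence under each hypothesis: P(data | urn A) = (1/9)(1/9) = 1/81; P(data | urn B) = (2/9)(2/9) = 4/81.
Weighting by the prior gives 4/7 · 1/81 = 4/567, 3/7 · 4/81 = 4/189; summing to 16/567.
Hence P(urn B | data) = (4/189) / (16/567) = 3/4.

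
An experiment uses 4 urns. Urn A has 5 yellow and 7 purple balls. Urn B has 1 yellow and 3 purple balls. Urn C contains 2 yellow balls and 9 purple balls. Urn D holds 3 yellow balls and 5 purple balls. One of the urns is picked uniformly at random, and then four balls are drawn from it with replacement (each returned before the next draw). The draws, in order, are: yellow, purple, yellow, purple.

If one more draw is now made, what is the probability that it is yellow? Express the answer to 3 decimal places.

0.339

Under each hypothesis, the probability of the observed sequence is: P(data | urn A) = (5/12)(7/12)(5/12)(7/12) = 0.059076; P(data | urn B) = (1/4)(3/4)(1/4)(3/4) = 0.035156; P(data | urn C) = (2/11)(9/11)(2/11)(9/11) = 0.02213; P(data | urn D) = (3/8)(5/8)(3/8)(5/8) = 0.054932.
The prior-weighted likelihoods are 1/4 · 0.059076 = 0.014769, 1/4 · 0.035156 = 0.0087891, 1/4 · 0.02213 = 0.0055324, 1/4 · 0.054932 = 0.013733; summing to 0.042823.
Normalising, the posterior is P(urn A | data) = 0.34488, P(urn B | data) = 0.20524, P(urn C | data) = 0.12919, P(urn D | data) = 0.32069.
Averaging over the posterior, P(yellow next | data) = (5/12)(0.34488) + (1/4)(0.20524) + (2/11)(0.12919) + (3/8)(0.32069) = 0.33876.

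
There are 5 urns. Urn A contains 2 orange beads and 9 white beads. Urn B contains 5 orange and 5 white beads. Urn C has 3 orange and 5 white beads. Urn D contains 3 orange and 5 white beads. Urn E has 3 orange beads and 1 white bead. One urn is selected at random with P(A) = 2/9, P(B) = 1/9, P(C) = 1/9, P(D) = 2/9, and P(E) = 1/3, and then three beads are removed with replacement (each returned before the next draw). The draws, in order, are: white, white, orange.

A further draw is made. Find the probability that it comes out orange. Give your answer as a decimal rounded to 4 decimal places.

The likelihood of the observed sequence under each hypothesis: P(data | urn A) = (9/11)(9/11)(2/11) = 0.12171; P(data | urn B) = (5/10)(5/10)(5/10) = 0.125; P(data | urn C) = (5/8)(5/8)(3/8) = 0.14648; P(data | urn D) = (5/8)(5/8)(3/8) = 0.14648; P(data | urn E) = (1/4)(1/4)(3/4) = 0.046875.
Weighting by the prior gives 2/9 · 0.12171 = 0.027047, 1/9 · 0.125 = 0.013889, 1/9 · 0.14648 = 0.016276, 2/9 · 0.14648 = 0.032552, 1/3 · 0.046875 = 0.015625; these sum to 0.10539.
The posterior is then P(urn A | data) = 0.25664, P(urn B | data) = 0.13179, P(urn C | data) = 0.15444, P(urn D | data) = 0.30887, P(urn E | data) = 0.14826.
The predictive probability is P(orange next | data) = (2/11)(0.25664) + (1/2)(0.13179) + (3/8)(0.15444) + (3/8)(0.30887) + (3/4)(0.14826) = 0.39749.

0.3975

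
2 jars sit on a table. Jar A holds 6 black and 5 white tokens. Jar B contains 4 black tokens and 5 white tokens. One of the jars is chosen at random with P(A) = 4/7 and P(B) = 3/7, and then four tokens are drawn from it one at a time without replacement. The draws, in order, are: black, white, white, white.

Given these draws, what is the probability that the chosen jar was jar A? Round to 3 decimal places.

0.433

Compute the likelihood of the observed sequence for each case: P(data | jar A) = (6/11)(5/10)(4/9)(3/8) = 0.045455; P(data | jar B) = (4/9)(5/8)(4/7)(3/6) = 0.079365.
The prior-weighted likelihoods are 4/7 · 0.045455 = 0.025974, 3/7 · 0.079365 = 0.034014; summing to 0.059988.
Therefore the posterior P(jar A | data) = (0.025974) / (0.059988) = 0.43299.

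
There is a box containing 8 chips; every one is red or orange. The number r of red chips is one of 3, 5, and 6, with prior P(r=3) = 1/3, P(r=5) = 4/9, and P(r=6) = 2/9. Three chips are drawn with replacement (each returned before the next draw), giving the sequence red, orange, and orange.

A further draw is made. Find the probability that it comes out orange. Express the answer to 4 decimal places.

0.4859

Under each hypothesis, the probability of the observed sequence is: P(data | r = 3) = (3/8)(5/8)(5/8) = 0.14648; P(data | r = 5) = (5/8)(3/8)(3/8) = 0.087891; P(data | r = 6) = (6/8)(2/8)(2/8) = 0.046875.
The prior-weighted likelihoods are 1/3 · 0.14648 = 0.048828, 4/9 · 0.087891 = 0.039062, 2/9 · 0.046875 = 0.010417; these sum to 0.098307.
The posterior is then P(r = 3 | data) = 0.49669, P(r = 5 | data) = 0.39735, P(r = 6 | data) = 0.10596.
So P(orange next | data) = Σ P(orange next | H) P(H | data) = (5/8)(0.49669) + (3/8)(0.39735) + (1/4)(0.10596) = 0.48593.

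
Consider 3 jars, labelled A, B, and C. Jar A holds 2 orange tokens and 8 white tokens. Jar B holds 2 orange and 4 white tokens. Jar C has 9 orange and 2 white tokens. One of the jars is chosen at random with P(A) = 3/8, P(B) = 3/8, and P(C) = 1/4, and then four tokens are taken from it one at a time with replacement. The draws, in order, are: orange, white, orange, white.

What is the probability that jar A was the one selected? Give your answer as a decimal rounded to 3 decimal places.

For each hypothesis, P(data | H) works out to: P(data | jar A) = (2/10)(8/10)(2/10)(8/10) = 0.0256; P(data | jar B) = (2/6)(4/6)(2/6)(4/6) = 0.049383; P(data | jar C) = (9/11)(2/11)(9/11)(2/11) = 0.02213.
Multiplying each by its prior: 3/8 · 0.0256 = 0.0096, 3/8 · 0.049383 = 0.018519, 1/4 · 0.02213 = 0.0055324; summing to 0.033651.
By Bayes' rule, P(jar A | data) = (0.0096) / (0.033651) = 0.28528.

0.285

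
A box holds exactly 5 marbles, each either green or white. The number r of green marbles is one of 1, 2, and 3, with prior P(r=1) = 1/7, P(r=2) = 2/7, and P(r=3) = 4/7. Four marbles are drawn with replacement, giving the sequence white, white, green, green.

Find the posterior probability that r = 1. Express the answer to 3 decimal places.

0.069

Under each hypothesis, the probability of the observed sequence is: P(data | r = 1) = (4/5)(4/5)(1/5)(1/5) = 0.0256; P(data | r = 2) = (3/5)(3/5)(2/5)(2/5) = 0.0576; P(data | r = 3) = (2/5)(2/5)(3/5)(3/5) = 0.0576.
Multiplying each by its prior: 1/7 · 0.0256 = 0.0036571, 2/7 · 0.0576 = 0.016457, 4/7 · 0.0576 = 0.032914; these sum to 0.053029.
By Bayes' rule, P(r = 1 | data) = (0.0036571) / (0.053029) = 0.068966.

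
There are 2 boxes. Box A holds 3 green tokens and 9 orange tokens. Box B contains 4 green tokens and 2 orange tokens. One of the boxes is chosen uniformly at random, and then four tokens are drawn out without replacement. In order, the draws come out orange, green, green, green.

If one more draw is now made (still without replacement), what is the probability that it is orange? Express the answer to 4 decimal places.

Under each hypothesis, the probability of the observed sequence is: P(data | box A) = (9/12)(3/11)(2/10)(1/9) = 0.0045455; P(data | box B) = (2/6)(4/5)(3/4)(2/3) = 0.13333.
Multiplying each by its prior: 1/2 · 0.0045455 = 0.0022727, 1/2 · 0.13333 = 0.066667; with total 0.068939.
Dividing through by the total gives posterior P(box A | data) = 0.032967, P(box B | data) = 0.96703.
The predictive probability is P(orange next | data) = (1)(0.032967) + (1/2)(0.96703) = 0.51648.

0.5165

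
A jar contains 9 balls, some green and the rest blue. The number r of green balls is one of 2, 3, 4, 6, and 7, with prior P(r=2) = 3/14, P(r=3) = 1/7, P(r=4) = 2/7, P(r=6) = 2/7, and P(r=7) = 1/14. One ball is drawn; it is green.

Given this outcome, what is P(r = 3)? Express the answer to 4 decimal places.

0.1017

The likelihood of this draw under each hypothesis: P(data | r = 2) = (2/9) = 2/9; P(data | r = 3) = (3/9) = 1/3; P(data | r = 4) = (4/9) = 4/9; P(data | r = 6) = (6/9) = 2/3; P(data | r = 7) = (7/9) = 7/9.
The prior-weighted likelihoods are 3/14 · 2/9 = 1/21, 1/7 · 1/3 = 1/21, 2/7 · 4/9 = 8/63, 2/7 · 2/3 = 4/21, 1/14 · 7/9 = 1/18; summing to 59/126.
So P(r = 3 | data) = (1/21) / (59/126) = 6/59.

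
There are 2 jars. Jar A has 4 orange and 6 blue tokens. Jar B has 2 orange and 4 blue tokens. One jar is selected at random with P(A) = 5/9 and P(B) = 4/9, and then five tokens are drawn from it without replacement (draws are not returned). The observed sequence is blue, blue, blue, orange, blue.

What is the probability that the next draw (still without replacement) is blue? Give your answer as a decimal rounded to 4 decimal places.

0.1887

The likelihood of the observed sequence under each hypothesis: P(data | jar A) = (6/10)(5/9)(4/8)(4/7)(3/6) = 1/21; P(data | jar B) = (4/6)(3/5)(2/4)(2/3)(1/2) = 1/15.
The prior-weighted likelihoods are 5/9 · 1/21 = 5/189, 4/9 · 1/15 = 4/135; these sum to 53/945.
The posterior is then P(jar A | data) = 25/53, P(jar B | data) = 28/53.
The predictive probability is P(blue next | data) = (2/5)(25/53) + (0)(28/53) = 10/53.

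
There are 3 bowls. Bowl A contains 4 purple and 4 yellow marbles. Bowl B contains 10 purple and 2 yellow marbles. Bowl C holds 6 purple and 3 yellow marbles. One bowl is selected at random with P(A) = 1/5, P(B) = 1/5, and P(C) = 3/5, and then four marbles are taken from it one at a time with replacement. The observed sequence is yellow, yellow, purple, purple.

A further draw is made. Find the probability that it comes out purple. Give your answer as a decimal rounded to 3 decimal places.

For each hypothesis, P(data | H) works out to: P(data | bowl A) = (4/8)(4/8)(4/8)(4/8) = 0.0625; P(data | bowl B) = (2/12)(2/12)(10/12)(10/12) = 0.01929; P(data | bowl C) = (3/9)(3/9)(6/9)(6/9) = 0.049383.
Weighting by the prior gives 1/5 · 0.0625 = 0.0125, 1/5 · 0.01929 = 0.003858, 3/5 · 0.049383 = 0.02963; with total 0.045988.
The posterior is then P(bowl A | data) = 0.27181, P(bowl B | data) = 0.083893, P(bowl C | data) = 0.6443.
The predictive probability is P(purple next | data) = (1/2)(0.27181) + (5/6)(0.083893) + (2/3)(0.6443) = 0.63535.

0.635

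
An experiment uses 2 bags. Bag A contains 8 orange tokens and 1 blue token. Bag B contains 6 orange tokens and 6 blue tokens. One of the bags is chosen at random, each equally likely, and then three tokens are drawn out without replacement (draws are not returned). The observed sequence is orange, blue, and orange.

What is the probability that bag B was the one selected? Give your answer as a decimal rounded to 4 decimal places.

Compute the likelihood of the observed sequence for each case: P(data | bag A) = (8/9)(1/8)(7/7) = 1/9; P(data | bag B) = (6/12)(6/11)(5/10) = 3/22.
The prior-weighted likelihoods are 1/2 · 1/9 = 1/18, 1/2 · 3/22 = 3/44; these sum to 49/396.
So P(bag B | data) = (3/44) / (49/396) = 27/49.

0.5510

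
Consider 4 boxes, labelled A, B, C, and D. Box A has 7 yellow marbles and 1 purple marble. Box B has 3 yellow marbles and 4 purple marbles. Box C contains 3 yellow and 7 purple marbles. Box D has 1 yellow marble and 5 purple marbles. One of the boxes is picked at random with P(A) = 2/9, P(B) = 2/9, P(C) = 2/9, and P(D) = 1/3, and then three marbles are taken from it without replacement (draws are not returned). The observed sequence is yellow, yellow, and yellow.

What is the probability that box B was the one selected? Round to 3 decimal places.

Under each hypothesis, the probability of the observed sequence is: P(data | box A) = (7/8)(6/7)(5/6) = 5/8; P(data | box B) = (3/7)(2/6)(1/5) = 1/35; P(data | box C) = (3/10)(2/9)(1/8) = 1/120; P(data | box D) = (1/6)(0/5) = 0.
Multiplying each by its prior: 2/9 · 5/8 = 5/36, 2/9 · 1/35 = 2/315, 2/9 · 1/120 = 1/540, 1/3 · 0 = 0; summing to 139/945.
By Bayes' rule, P(box B | data) = (2/315) / (139/945) = 6/139.

0.043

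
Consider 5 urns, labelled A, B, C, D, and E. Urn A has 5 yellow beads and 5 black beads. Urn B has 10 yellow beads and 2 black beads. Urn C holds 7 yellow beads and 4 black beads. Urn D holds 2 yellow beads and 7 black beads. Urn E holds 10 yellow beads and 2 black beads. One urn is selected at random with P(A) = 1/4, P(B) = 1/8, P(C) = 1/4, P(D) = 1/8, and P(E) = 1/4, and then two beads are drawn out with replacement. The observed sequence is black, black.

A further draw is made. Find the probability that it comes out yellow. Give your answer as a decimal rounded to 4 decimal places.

0.4283

For each hypothesis, P(data | H) works out to: P(data | urn A) = (5/10)(5/10) = 0.25; P(data | urn B) = (2/12)(2/12) = 0.027778; P(data | urn C) = (4/11)(4/11) = 0.13223; P(data | urn D) = (7/9)(7/9) = 0.60494; P(data | urn E) = (2/12)(2/12) = 0.027778.
The prior-weighted likelihoods are 1/4 · 0.25 = 0.0625, 1/8 · 0.027778 = 0.0034722, 1/4 · 0.13223 = 0.033058, 1/8 · 0.60494 = 0.075617, 1/4 · 0.027778 = 0.0069444; these sum to 0.18159.
The posterior is then P(urn A | data) = 0.34418, P(urn B | data) = 0.019121, P(urn C | data) = 0.18204, P(urn D | data) = 0.41641, P(urn E | data) = 0.038242.
The predictive probability is P(yellow next | data) = (1/2)(0.34418) + (5/6)(0.019121) + (7/11)(0.18204) + (2/9)(0.41641) + (5/6)(0.038242) = 0.42827.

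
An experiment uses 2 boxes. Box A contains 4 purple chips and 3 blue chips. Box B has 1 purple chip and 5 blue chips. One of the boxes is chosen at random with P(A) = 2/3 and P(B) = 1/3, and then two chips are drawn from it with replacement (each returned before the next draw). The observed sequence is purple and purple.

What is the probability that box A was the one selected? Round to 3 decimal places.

0.959

Compute the likelihood of the observed sequence for each case: P(data | box A) = (4/7)(4/7) = 0.32653; P(data | box B) = (1/6)(1/6) = 0.027778.
Weighting by the prior gives 2/3 · 0.32653 = 0.21769, 1/3 · 0.027778 = 0.0092593; with total 0.22695.
Therefore the posterior P(box A | data) = (0.21769) / (0.22695) = 0.9592.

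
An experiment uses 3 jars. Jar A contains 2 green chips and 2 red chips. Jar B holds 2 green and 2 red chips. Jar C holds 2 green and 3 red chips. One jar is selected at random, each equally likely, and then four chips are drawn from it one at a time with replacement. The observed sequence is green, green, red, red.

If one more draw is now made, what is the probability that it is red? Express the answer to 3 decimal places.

0.532

For each hypothesis, P(data | H) works out to: P(data | jar A) = (2/4)(2/4)(2/4)(2/4) = 0.0625; P(data | jar B) = (2/4)(2/4)(2/4)(2/4) = 0.0625; P(data | jar C) = (2/5)(2/5)(3/5)(3/5) = 0.0576.
Multiplying each by its prior: 1/3 · 0.0625 = 0.020833, 1/3 · 0.0625 = 0.020833, 1/3 · 0.0576 = 0.0192; summing to 0.060867.
Normalising, the posterior is P(jar A | data) = 0.34228, P(jar B | data) = 0.34228, P(jar C | data) = 0.31544.
Averaging over the posterior, P(red next | data) = (1/2)(0.34228) + (1/2)(0.34228) + (3/5)(0.31544) = 0.53154.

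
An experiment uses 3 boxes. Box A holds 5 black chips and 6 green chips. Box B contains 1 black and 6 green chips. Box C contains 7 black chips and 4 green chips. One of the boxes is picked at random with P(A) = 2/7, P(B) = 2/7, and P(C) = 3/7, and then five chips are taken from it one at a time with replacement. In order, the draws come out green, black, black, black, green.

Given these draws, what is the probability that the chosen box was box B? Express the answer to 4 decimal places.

For each hypothesis, P(data | H) works out to: P(data | box A) = (6/11)(5/11)(5/11)(5/11)(6/11) = 0.027941; P(data | box B) = (6/7)(1/7)(1/7)(1/7)(6/7) = 0.002142; P(data | box C) = (4/11)(7/11)(7/11)(7/11)(4/11) = 0.034076.
The prior-weighted likelihoods are 2/7 · 0.027941 = 0.0079833, 2/7 · 0.002142 = 0.00061199, 3/7 · 0.034076 = 0.014604; these sum to 0.023199.
Hence P(box B | data) = (0.00061199) / (0.023199) = 0.02638.

0.0264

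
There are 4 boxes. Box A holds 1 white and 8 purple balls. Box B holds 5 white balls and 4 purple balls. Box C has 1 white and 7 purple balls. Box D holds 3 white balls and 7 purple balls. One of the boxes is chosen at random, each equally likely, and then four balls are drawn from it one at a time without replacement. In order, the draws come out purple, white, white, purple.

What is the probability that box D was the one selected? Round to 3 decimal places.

0.387

Compute the likelihood of the observed sequence for each case: P(data | box A) = (8/9)(1/8)(0/7) = 0; P(data | box B) = (4/9)(5/8)(4/7)(3/6) = 0.079365; P(data | box C) = (7/8)(1/7)(0/6) = 0; P(data | box D) = (7/10)(3/9)(2/8)(6/7) = 0.05.
Multiplying each by its prior: 1/4 · 0 = 0, 1/4 · 0.079365 = 0.019841, 1/4 · 0 = 0, 1/4 · 0.05 = 0.0125; with total 0.032341.
Hence P(box D | data) = (0.0125) / (0.032341) = 0.3865.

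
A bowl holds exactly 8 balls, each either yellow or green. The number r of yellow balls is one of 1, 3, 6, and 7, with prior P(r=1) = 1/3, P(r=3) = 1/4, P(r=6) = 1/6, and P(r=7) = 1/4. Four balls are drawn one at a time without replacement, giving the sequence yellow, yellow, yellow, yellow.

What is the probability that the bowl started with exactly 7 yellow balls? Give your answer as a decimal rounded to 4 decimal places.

Under each hypothesis, the probability of the observed sequence is: P(data | r = 1) = (1/8)(0/7) = 0; P(data | r = 3) = (3/8)(2/7)(1/6)(0/5) = 0; P(data | r = 6) = (6/8)(5/7)(4/6)(3/5) = 3/14; P(data | r = 7) = (7/8)(6/7)(5/6)(4/5) = 1/2.
The prior-weighted likelihoods are 1/3 · 0 = 0, 1/4 · 0 = 0, 1/6 · 3/14 = 1/28, 1/4 · 1/2 = 1/8; these sum to 9/56.
So P(r = 7 | data) = (1/8) / (9/56) = 7/9.

0.7778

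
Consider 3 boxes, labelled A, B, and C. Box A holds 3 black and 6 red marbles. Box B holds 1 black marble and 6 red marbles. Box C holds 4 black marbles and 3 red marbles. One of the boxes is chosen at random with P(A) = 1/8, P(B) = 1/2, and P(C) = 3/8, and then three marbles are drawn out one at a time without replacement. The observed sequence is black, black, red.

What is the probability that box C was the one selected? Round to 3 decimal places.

The likelihood of the observed sequence under each hypothesis: P(data | box A) = (3/9)(2/8)(6/7) = 1/14; P(data | box B) = (1/7)(0/6) = 0; P(data | box C) = (4/7)(3/6)(3/5) = 6/35.
Weighting by the prior gives 1/8 · 1/14 = 1/112, 1/2 · 0 = 0, 3/8 · 6/35 = 9/140; these sum to 41/560.
So P(box C | data) = (9/140) / (41/560) = 36/41.

0.878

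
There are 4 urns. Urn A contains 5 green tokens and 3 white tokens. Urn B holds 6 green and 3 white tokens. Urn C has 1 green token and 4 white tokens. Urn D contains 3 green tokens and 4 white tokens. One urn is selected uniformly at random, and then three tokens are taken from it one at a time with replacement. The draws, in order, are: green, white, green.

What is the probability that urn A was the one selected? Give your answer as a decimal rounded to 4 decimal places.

Compute the likelihood of the observed sequence for each case: P(data | urn A) = (5/8)(3/8)(5/8) = 0.14648; P(data | urn B) = (6/9)(3/9)(6/9) = 0.14815; P(data | urn C) = (1/5)(4/5)(1/5) = 0.032; P(data | urn D) = (3/7)(4/7)(3/7) = 0.10496.
Weighting by the prior gives 1/4 · 0.14648 = 0.036621, 1/4 · 0.14815 = 0.037037, 1/4 · 0.032 = 0.008, 1/4 · 0.10496 = 0.026239; these sum to 0.1079.
Therefore the posterior P(urn A | data) = (0.036621) / (0.1079) = 0.33941.

0.3394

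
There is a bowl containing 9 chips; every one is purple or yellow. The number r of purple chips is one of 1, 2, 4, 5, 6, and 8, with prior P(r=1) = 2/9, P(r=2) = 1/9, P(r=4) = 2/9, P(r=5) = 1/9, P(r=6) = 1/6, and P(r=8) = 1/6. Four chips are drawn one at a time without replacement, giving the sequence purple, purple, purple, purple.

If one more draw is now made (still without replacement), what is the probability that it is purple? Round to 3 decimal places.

0.699

For each hypothesis, P(data | H) works out to: P(data | r = 1) = (1/9)(0/8) = 0; P(data | r = 2) = (2/9)(1/8)(0/7) = 0; P(data | r = 4) = (4/9)(3/8)(2/7)(1/6) = 0.0079365; P(data | r = 5) = (5/9)(4/8)(3/7)(2/6) = 0.039683; P(data | r = 6) = (6/9)(5/8)(4/7)(3/6) = 0.11905; P(data | r = 8) = (8/9)(7/8)(6/7)(5/6) = 0.55556.
Multiplying each by its prior: 2/9 · 0 = 0, 1/9 · 0 = 0, 2/9 · 0.0079365 = 0.0017637, 1/9 · 0.039683 = 0.0044092, 1/6 · 0.11905 = 0.019841, 1/6 · 0.55556 = 0.092593; these sum to 0.11861.
Normalising, the posterior is P(r = 1 | data) = 0, P(r = 2 | data) = 0, P(r = 4 | data) = 0.01487, P(r = 5 | data) = 0.037175, P(r = 6 | data) = 0.16729, P(r = 8 | data) = 0.78067.
So P(purple next | data) = Σ P(purple next | H) P(H | data) = (0)(0.01487) + (1/5)(0.037175) + (2/5)(0.16729) + (4/5)(0.78067) = 0.69888.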